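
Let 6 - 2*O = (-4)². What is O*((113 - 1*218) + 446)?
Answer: -1705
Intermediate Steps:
O = -5 (O = 3 - ½*(-4)² = 3 - ½*16 = 3 - 8 = -5)
O*((113 - 1*218) + 446) = -5*((113 - 1*218) + 446) = -5*((113 - 218) + 446) = -5*(-105 + 446) = -5*341 = -1705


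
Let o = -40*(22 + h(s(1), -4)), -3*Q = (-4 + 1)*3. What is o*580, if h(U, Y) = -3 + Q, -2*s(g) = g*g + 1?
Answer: -510400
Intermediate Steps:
Q = 3 (Q = -(-4 + 1)*3/3 = -(-1)*3 = -1/3*(-9) = 3)
s(g) = -1/2 - g**2/2 (s(g) = -(g*g + 1)/2 = -(g**2 + 1)/2 = -(1 + g**2)/2 = -1/2 - g**2/2)
h(U, Y) = 0 (h(U, Y) = -3 + 3 = 0)
o = -880 (o = -40*(22 + 0) = -40*22 = -880)
o*580 = -880*580 = -510400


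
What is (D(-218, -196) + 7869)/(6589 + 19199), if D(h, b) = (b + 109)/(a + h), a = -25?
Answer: 318709/1044414 ≈ 0.30516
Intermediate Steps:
D(h, b) = (109 + b)/(-25 + h) (D(h, b) = (b + 109)/(-25 + h) = (109 + b)/(-25 + h))
(D(-218, -196) + 7869)/(6589 + 19199) = ((109 - 196)/(-25 - 218) + 7869)/(6589 + 19199) = (-87/(-243) + 7869)/25788 = (-1/243*(-87) + 7869)*(1/25788) = (29/81 + 7869)*(1/25788) = (637418/81)*(1/25788) = 318709/1044414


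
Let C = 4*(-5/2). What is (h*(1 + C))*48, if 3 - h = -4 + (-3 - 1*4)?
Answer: -6048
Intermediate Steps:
C = -10 (C = 4*(-5*1/2) = 4*(-5/2) = -10)
h = 14 (h = 3 - (-4 + (-3 - 1*4)) = 3 - (-4 + (-3 - 4)) = 3 - (-4 - 7) = 3 - 1*(-11) = 3 + 11 = 14)
(h*(1 + C))*48 = (14*(1 - 10))*48 = (14*(-9))*48 = -126*48 = -6048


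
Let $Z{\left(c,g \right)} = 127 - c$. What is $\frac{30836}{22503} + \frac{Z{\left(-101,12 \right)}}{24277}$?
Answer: $\frac{57979712}{42023487} \approx 1.3797$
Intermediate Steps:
$\frac{30836}{22503} + \frac{Z{\left(-101,12 \right)}}{24277} = \frac{30836}{22503} + \frac{127 - -101}{24277} = 30836 \cdot \frac{1}{22503} + \left(127 + 101\right) \frac{1}{24277} = \frac{2372}{1731} + 228 \cdot \frac{1}{24277} = \frac{2372}{1731} + \frac{228}{24277} = \frac{57979712}{42023487}$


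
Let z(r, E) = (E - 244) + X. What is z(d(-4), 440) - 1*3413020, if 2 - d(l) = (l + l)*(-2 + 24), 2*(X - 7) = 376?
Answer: -3412629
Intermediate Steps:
X = 195 (X = 7 + (½)*376 = 7 + 188 = 195)
d(l) = 2 - 44*l (d(l) = 2 - (l + l)*(-2 + 24) = 2 - 2*l*22 = 2 - 44*l)
z(r, E) = -49 + E (z(r, E) = (E - 244) + 195 = (-244 + E) + 195 = -49 + E)
z(d(-4), 440) - 1*3413020 = (-49 + 440) - 1*3413020 = 391 - 3413020 = -3412629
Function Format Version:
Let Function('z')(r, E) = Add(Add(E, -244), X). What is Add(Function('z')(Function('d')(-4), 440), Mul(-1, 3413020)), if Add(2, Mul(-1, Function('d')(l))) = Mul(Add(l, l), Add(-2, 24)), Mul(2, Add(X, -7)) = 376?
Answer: -3412629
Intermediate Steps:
X = 195 (X = Add(7, Mul(Rational(1, 2), 376)) = Add(7, 188) = 195)
Function('d')(l) = Add(2, Mul(-44, l)) (Function('d')(l) = Add(2, Mul(-1, Mul(Add(l, l), Add(-2, 24)))) = Add(2, Mul(-1, Mul(Mul(2, l), 22))) = Add(2, Mul(-1, Mul(44, l))) = Add(2, Mul(-44, l)))
Function('z')(r, E) = Add(-49, E) (Function('z')(r, E) = Add(Add(E, -244), 195) = Add(Add(-244, E), 195) = Add(-49, E))
Add(Function('z')(Function('d')(-4), 440), Mul(-1, 3413020)) = Add(Add(-49, 440), Mul(-1, 3413020)) = Add(391, -3413020) = -3412629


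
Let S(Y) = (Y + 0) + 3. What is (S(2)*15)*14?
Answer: 1050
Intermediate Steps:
S(Y) = 3 + Y (S(Y) = Y + 3 = 3 + Y)
(S(2)*15)*14 = ((3 + 2)*15)*14 = (5*15)*14 = 75*14 = 1050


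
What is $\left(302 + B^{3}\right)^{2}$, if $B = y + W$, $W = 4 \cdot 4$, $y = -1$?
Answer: $13520329$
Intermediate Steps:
$W = 16$
$B = 15$ ($B = -1 + 16 = 15$)
$\left(302 + B^{3}\right)^{2} = \left(302 + 15^{3}\right)^{2} = \left(302 + 3375\right)^{2} = 3677^{2} = 13520329$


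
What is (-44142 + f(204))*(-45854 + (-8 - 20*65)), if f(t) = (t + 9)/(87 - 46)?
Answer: 85344779658/41 ≈ 2.0816e+9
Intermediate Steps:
f(t) = 9/41 + t/41 (f(t) = (9 + t)/41 = (9 + t)*(1/41) = 9/41 + t/41)
(-44142 + f(204))*(-45854 + (-8 - 20*65)) = (-44142 + (9/41 + (1/41)*204))*(-45854 + (-8 - 20*65)) = (-44142 + (9/41 + 204/41))*(-45854 + (-8 - 1300)) = (-44142 + 213/41)*(-45854 - 1308) = -1809609/41*(-47162) = 85344779658/41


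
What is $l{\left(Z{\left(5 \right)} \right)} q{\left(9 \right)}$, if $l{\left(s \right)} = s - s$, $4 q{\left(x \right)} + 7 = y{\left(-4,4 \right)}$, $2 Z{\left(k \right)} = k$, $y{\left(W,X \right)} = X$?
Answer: $0$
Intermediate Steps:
$Z{\left(k \right)} = \frac{k}{2}$
$q{\left(x \right)} = - \frac{3}{4}$ ($q{\left(x \right)} = - \frac{7}{4} + \frac{1}{4} \cdot 4 = - \frac{7}{4} + 1 = - \frac{3}{4}$)
$l{\left(s \right)} = 0$
$l{\left(Z{\left(5 \right)} \right)} q{\left(9 \right)} = 0 \left(- \frac{3}{4}\right) = 0$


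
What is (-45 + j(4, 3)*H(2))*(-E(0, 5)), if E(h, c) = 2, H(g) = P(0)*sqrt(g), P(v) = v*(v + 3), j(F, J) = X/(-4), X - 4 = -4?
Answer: 90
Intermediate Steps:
X = 0 (X = 4 - 4 = 0)
j(F, J) = 0 (j(F, J) = 0/(-4) = 0*(-1/4) = 0)
P(v) = v*(3 + v)
H(g) = 0 (H(g) = (0*(3 + 0))*sqrt(g) = (0*3)*sqrt(g) = 0*sqrt(g) = 0)
(-45 + j(4, 3)*H(2))*(-E(0, 5)) = (-45 + 0*0)*(-1*2) = (-45 + 0)*(-2) = -45*(-2) = 90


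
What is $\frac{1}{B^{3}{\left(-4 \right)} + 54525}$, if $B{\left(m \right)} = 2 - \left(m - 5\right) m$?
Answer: $\frac{1}{15221} \approx 6.5699 \cdot 10^{-5}$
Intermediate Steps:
$B{\left(m \right)} = 2 - m \left(-5 + m\right)$ ($B{\left(m \right)} = 2 - \left(-5 + m\right) m = 2 - m \left(-5 + m\right)$)
$\frac{1}{B^{3}{\left(-4 \right)} + 54525} = \frac{1}{\left(2 - \left(-4\right)^{2} + 5 \left(-4\right)\right)^{3} + 54525} = \frac{1}{\left(2 - 16 - 20\right)^{3} + 54525} = \frac{1}{\left(-34\right)^{3} + 54525} = \frac{1}{-39304 + 54525} = \frac{1}{15221}$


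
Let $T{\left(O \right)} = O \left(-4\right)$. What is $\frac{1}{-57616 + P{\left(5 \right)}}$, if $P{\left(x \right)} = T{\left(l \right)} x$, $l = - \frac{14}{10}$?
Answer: $- \frac{1}{57588} \approx -1.7365 \cdot 10^{-5}$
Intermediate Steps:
$l = - \frac{7}{5}$ ($l = \left(-14\right) \frac{1}{10} = - \frac{7}{5} \approx -1.4$)
$T{\left(O \right)} = - 4 O$
$P{\left(x \right)} = \frac{28 x}{5}$ ($P{\left(x \right)} = \left(-4\right) \left(- \frac{7}{5}\right) x = \frac{28 x}{5}$)
$\frac{1}{-57616 + P{\left(5 \right)}} = \frac{1}{-57616 + \frac{28}{5} \cdot 5} = \frac{1}{-57616 + 28} = \frac{1}{-57588} = - \frac{1}{57588}$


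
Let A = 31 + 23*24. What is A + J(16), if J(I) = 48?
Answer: 631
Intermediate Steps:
A = 583 (A = 31 + 552 = 583)
A + J(16) = 583 + 48 = 631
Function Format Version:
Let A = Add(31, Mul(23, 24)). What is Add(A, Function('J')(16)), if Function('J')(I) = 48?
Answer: 631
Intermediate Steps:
A = 583 (A = Add(31, 552) = 583)
Add(A, Function('J')(16)) = Add(583, 48) = 631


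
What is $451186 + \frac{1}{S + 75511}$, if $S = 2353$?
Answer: $\frac{35131146705}{77864} \approx 4.5119 \cdot 10^{5}$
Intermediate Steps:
$451186 + \frac{1}{S + 75511} = 451186 + \frac{1}{2353 + 75511} = 451186 + \frac{1}{77864} = \frac{35131146705}{77864}$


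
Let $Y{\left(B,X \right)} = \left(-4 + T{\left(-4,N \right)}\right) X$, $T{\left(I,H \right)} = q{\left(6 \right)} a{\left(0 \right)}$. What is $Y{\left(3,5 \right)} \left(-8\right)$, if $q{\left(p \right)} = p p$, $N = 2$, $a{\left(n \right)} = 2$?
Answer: $-2720$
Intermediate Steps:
$q{\left(p \right)} = p^{2}$
$T{\left(I,H \right)} = 72$ ($T{\left(I,H \right)} = 6^{2} \cdot 2 = 36 \cdot 2 = 72$)
$Y{\left(B,X \right)} = 68 X$ ($Y{\left(B,X \right)} = \left(-4 + 72\right) X = 68 X$)
$Y{\left(3,5 \right)} \left(-8\right) = 68 \cdot 5 \left(-8\right) = 340 \left(-8\right) = -2720$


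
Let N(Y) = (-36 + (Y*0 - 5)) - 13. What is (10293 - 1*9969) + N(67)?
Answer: 270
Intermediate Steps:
N(Y) = -54 (N(Y) = (-36 + (0 - 5)) - 13 = (-36 - 5) - 13 = -41 - 13 = -54)
(10293 - 1*9969) + N(67) = (10293 - 1*9969) - 54 = (10293 - 9969) - 54 = 324 - 54 = 270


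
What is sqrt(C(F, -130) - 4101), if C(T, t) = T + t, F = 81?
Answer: 5*I*sqrt(166) ≈ 64.421*I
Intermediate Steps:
sqrt(C(F, -130) - 4101) = sqrt((81 - 130) - 4101) = sqrt(-49 - 4101) = sqrt(-4150) = 5*I*sqrt(166)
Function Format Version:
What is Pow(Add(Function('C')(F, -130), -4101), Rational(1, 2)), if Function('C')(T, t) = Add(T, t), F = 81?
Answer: Mul(5, I, Pow(166, Rational(1, 2))) ≈ Mul(64.421, I)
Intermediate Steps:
Pow(Add(Function('C')(F, -130), -4101), Rational(1, 2)) = Pow(Add(Add(81, -130), -4101), Rational(1, 2)) = Pow(Add(-49, -4101), Rational(1, 2)) = Pow(-4150, Rational(1, 2)) = Mul(5, I, Pow(166, Rational(1, 2)))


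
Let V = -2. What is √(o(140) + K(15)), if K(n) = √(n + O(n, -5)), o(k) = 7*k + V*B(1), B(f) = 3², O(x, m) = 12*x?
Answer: √(962 + √195) ≈ 31.240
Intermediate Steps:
B(f) = 9
o(k) = -18 + 7*k (o(k) = 7*k - 2*9 = 7*k - 18 = -18 + 7*k)
K(n) = √13*√n (K(n) = √(n + 12*n) = √(13*n) = √13*√n)
√(o(140) + K(15)) = √((-18 + 7*140) + √13*√15) = √((-18 + 980) + √195) = √(962 + √195)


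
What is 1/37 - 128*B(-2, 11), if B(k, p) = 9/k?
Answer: 21313/37 ≈ 576.03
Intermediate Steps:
1/37 - 128*B(-2, 11) = 1/37 - 1152/(-2) = 1/37 - 1152*(-1)/2 = 1/37 - 128*(-9/2) = 1/37 + 576 = 21313/37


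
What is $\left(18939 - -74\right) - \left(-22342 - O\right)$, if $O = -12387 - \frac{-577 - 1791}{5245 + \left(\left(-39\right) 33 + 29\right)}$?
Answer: $\frac{115497784}{3987} \approx 28969.0$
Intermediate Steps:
$O = - \frac{49384601}{3987}$ ($O = -12387 - - \frac{2368}{5245 + \left(-1287 + 29\right)} = -12387 - - \frac{2368}{5245 - 1258} = -12387 - - \frac{2368}{3987} = -12387 + \frac{2368}{3987} = - \frac{49384601}{3987} \approx -12386.0$)
$\left(18939 - -74\right) - \left(-22342 - O\right) = \left(18939 - -74\right) - \left(-22342 - - \frac{49384601}{3987}\right) = \left(18939 + 74\right) - \left(-22342 + \frac{49384601}{3987}\right) = 19013 - - \frac{39692953}{3987} = 19013 + \frac{39692953}{3987} = \frac{115497784}{3987}$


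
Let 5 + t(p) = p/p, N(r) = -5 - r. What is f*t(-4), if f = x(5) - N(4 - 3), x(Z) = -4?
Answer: -8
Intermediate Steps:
f = 2 (f = -4 - (-5 - (4 - 3)) = -4 - (-5 - 1*1) = -4 - (-5 - 1) = -4 - 1*(-6) = -4 + 6 = 2)
t(p) = -4 (t(p) = -5 + p/p = -5 + 1 = -4)
f*t(-4) = 2*(-4) = -8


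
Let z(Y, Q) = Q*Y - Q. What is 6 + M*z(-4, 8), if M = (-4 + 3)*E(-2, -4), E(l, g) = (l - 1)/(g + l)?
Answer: 26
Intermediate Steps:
z(Y, Q) = -Q + Q*Y
E(l, g) = (-1 + l)/(g + l)
M = -½ (M = (-4 + 3)*((-1 - 2)/(-4 - 2)) = -(-3)/(-6) = -(-1)*(-3)/6 = -1*½ = -½ ≈ -0.50000)
6 + M*z(-4, 8) = 6 - 4*(-1 - 4) = 6 - 4*(-5) = 6 - ½*(-40) = 6 + 20 = 26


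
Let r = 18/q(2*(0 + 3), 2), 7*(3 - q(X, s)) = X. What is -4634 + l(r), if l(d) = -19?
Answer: -4653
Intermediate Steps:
q(X, s) = 3 - X/7
r = 42/5 (r = 18/(3 - 2*(0 + 3)/7) = 18/(3 - 2*3/7) = 18/(3 - ⅐*6) = 18/(3 - 6/7) = 18/(15/7) = 18*(7/15) = 42/5 ≈ 8.4000)
-4634 + l(r) = -4634 - 19 = -4653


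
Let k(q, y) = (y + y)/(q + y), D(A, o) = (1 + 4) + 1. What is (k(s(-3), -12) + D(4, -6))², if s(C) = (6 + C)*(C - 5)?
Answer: 400/9 ≈ 44.444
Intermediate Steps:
D(A, o) = 6 (D(A, o) = 5 + 1 = 6)
s(C) = (-5 + C)*(6 + C) (s(C) = (6 + C)*(-5 + C) = (-5 + C)*(6 + C))
k(q, y) = 2*y/(q + y) (k(q, y) = (2*y)/(q + y) = 2*y/(q + y))
(k(s(-3), -12) + D(4, -6))² = (2*(-12)/((-30 - 3 + (-3)²) - 12) + 6)² = (2*(-12)/((-30 - 3 + 9) - 12) + 6)² = (2*(-12)/(-24 - 12) + 6)² = (2*(-12)/(-36) + 6)² = (2*(-12)*(-1/36) + 6)² = (⅔ + 6)² = (20/3)² = 400/9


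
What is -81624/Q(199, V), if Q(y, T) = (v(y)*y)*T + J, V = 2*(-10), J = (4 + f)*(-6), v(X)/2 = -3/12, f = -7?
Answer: -10203/251 ≈ -40.649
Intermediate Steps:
v(X) = -½ (v(X) = 2*(-3/12) = 2*(-3*1/12) = 2*(-¼) = -½)
J = 18 (J = (4 - 7)*(-6) = -3*(-6) = 18)
V = -20
Q(y, T) = 18 - T*y/2 (Q(y, T) = (-y/2)*T + 18 = -T*y/2 + 18 = 18 - T*y/2)
-81624/Q(199, V) = -81624/(18 - ½*(-20)*199) = -81624/(18 + 1990) = -81624/2008 = -81624*1/2008 = -10203/251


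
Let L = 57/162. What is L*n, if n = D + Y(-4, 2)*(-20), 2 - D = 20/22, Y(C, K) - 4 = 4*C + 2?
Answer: 21014/297 ≈ 70.754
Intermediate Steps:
Y(C, K) = 6 + 4*C (Y(C, K) = 4 + (4*C + 2) = 4 + (2 + 4*C) = 6 + 4*C)
D = 12/11 (D = 2 - 20/22 = 2 - 1*10/11 = 2 - 10/11 = 12/11 ≈ 1.0909)
L = 19/54 (L = 57*(1/162) = 19/54 ≈ 0.35185)
n = 2212/11 (n = 12/11 + (6 + 4*(-4))*(-20) = 12/11 + (6 - 16)*(-20) = 12/11 - 10*(-20) = 12/11 + 200 = 2212/11 ≈ 201.09)
L*n = (19/54)*(2212/11) = 21014/297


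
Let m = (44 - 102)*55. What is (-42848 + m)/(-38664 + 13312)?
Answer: 23019/12676 ≈ 1.8160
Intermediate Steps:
m = -3190 (m = -58*55 = -3190)
(-42848 + m)/(-38664 + 13312) = (-42848 - 3190)/(-38664 + 13312) = -46038/(-25352) = -46038*(-1/25352) = 23019/12676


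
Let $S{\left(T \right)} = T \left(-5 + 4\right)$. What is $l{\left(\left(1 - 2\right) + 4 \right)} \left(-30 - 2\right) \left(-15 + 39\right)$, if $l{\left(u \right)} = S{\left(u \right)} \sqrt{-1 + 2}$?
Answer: $2304$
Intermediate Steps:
$S{\left(T \right)} = - T$ ($S{\left(T \right)} = T \left(-1\right) = - T$)
$l{\left(u \right)} = - u$ ($l{\left(u \right)} = - u \sqrt{-1 + 2} = - u \sqrt{1} = - u 1 = - u$)
$l{\left(\left(1 - 2\right) + 4 \right)} \left(-30 - 2\right) \left(-15 + 39\right) = - (\left(1 - 2\right) + 4) \left(-30 - 2\right) \left(-15 + 39\right) = - (-1 + 4) \left(\left(-32\right) 24\right) = \left(-1\right) 3 \left(-768\right) = \left(-3\right) \left(-768\right) = 2304$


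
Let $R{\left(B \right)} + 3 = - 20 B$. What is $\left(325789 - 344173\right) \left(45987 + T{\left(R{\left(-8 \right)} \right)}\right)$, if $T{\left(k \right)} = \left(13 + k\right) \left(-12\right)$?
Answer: $-807921648$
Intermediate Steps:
$R{\left(B \right)} = -3 - 20 B$
$T{\left(k \right)} = -156 - 12 k$
$\left(325789 - 344173\right) \left(45987 + T{\left(R{\left(-8 \right)} \right)}\right) = \left(325789 - 344173\right) \left(45987 - \left(156 + 12 \left(-3 - -160\right)\right)\right) = - 18384 \left(45987 - \left(156 + 12 \left(-3 + 160\right)\right)\right) = - 18384 \left(45987 - 2040\right) = \left(-18384\right) 43947 = -807921648$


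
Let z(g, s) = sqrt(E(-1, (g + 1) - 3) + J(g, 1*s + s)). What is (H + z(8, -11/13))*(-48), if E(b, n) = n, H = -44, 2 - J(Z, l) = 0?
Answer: 2112 - 96*sqrt(2) ≈ 1976.2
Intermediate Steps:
J(Z, l) = 2 (J(Z, l) = 2 - 1*0 = 2 + 0 = 2)
z(g, s) = sqrt(g) (z(g, s) = sqrt(((g + 1) - 3) + 2) = sqrt(((1 + g) - 3) + 2) = sqrt((-2 + g) + 2) = sqrt(g))
(H + z(8, -11/13))*(-48) = (-44 + sqrt(8))*(-48) = (-44 + 2*sqrt(2))*(-48) = 2112 - 96*sqrt(2)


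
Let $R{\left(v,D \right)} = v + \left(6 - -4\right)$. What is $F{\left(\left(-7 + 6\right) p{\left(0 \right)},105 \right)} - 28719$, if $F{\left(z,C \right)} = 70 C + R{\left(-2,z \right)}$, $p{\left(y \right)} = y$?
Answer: $-21361$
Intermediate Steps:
$R{\left(v,D \right)} = 10 + v$ ($R{\left(v,D \right)} = v + \left(6 + 4\right) = v + 10 = 10 + v$)
$F{\left(z,C \right)} = 8 + 70 C$ ($F{\left(z,C \right)} = 70 C + \left(10 - 2\right) = 70 C + 8 = 8 + 70 C$)
$F{\left(\left(-7 + 6\right) p{\left(0 \right)},105 \right)} - 28719 = \left(8 + 70 \cdot 105\right) - 28719 = \left(8 + 7350\right) - 28719 = 7358 - 28719 = -21361$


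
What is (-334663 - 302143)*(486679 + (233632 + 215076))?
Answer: -595660053922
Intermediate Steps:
(-334663 - 302143)*(486679 + (233632 + 215076)) = -636806*(486679 + 448708) = -636806*935387 = -595660053922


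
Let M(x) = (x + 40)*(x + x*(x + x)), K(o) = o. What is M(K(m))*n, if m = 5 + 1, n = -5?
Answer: -17940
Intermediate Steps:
m = 6
M(x) = (40 + x)*(x + 2*x²) (M(x) = (40 + x)*(x + x*(2*x)) = (40 + x)*(x + 2*x²))
M(K(m))*n = (6*(40 + 2*6² + 81*6))*(-5) = (6*(40 + 2*36 + 486))*(-5) = (6*(40 + 72 + 486))*(-5) = (6*598)*(-5) = 3588*(-5) = -17940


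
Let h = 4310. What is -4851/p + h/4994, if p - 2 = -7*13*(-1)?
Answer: -3970844/77407 ≈ -51.298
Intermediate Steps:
p = 93 (p = 2 - 7*13*(-1) = 2 - 91*(-1) = 2 + 91 = 93)
-4851/p + h/4994 = -4851/93 + 4310/4994 = -4851*1/93 + 4310*(1/4994) = -1617/31 + 2155/2497 = -3970844/77407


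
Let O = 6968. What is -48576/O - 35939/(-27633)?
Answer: -136484707/24068343 ≈ -5.6707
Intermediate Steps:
-48576/O - 35939/(-27633) = -48576/6968 - 35939/(-27633) = -48576*1/6968 - 35939*(-1/27633) = -6072/871 + 35939/27633 = -136484707/24068343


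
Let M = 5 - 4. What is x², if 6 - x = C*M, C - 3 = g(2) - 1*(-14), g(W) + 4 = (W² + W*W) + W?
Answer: 289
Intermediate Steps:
M = 1
g(W) = -4 + W + 2*W² (g(W) = -4 + ((W² + W*W) + W) = -4 + ((W² + W²) + W) = -4 + (2*W² + W) = -4 + (W + 2*W²) = -4 + W + 2*W²)
C = 23 (C = 3 + ((-4 + 2 + 2*2²) - 1*(-14)) = 3 + ((-4 + 2 + 2*4) + 14) = 3 + ((-4 + 2 + 8) + 14) = 3 + (6 + 14) = 3 + 20 = 23)
x = -17 (x = 6 - 23 = -17)
x² = (-17)² = 289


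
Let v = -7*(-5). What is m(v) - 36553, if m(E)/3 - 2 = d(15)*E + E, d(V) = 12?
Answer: -35182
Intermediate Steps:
v = 35
m(E) = 6 + 39*E (m(E) = 6 + 3*(12*E + E) = 6 + 3*(13*E) = 6 + 39*E)
m(v) - 36553 = (6 + 39*35) - 36553 = (6 + 1365) - 36553 = 1371 - 36553 = -35182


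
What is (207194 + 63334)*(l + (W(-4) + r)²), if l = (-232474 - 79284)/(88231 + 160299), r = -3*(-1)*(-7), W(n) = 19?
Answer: 92299013568/124265 ≈ 7.4276e+5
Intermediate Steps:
r = -21 (r = 3*(-7) = -21)
l = -155879/124265 (l = -311758/248530 = -311758*1/248530 = -155879/124265 ≈ -1.2544)
(207194 + 63334)*(l + (W(-4) + r)²) = (207194 + 63334)*(-155879/124265 + (19 - 21)²) = 270528*(-155879/124265 + (-2)²) = 270528*(-155879/124265 + 4) = 270528*(341181/124265) = 92299013568/124265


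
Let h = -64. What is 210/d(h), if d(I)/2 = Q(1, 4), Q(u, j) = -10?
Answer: -21/2 ≈ -10.500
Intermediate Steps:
d(I) = -20 (d(I) = 2*(-10) = -20)
210/d(h) = 210/(-20) = 210*(-1/20) = -21/2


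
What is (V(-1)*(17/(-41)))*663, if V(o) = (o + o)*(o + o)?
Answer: -45084/41 ≈ -1099.6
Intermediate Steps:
V(o) = 4*o² (V(o) = (2*o)*(2*o) = 4*o²)
(V(-1)*(17/(-41)))*663 = ((4*(-1)²)*(17/(-41)))*663 = ((4*1)*(17*(-1/41)))*663 = (4*(-17/41))*663 = -68/41*663 = -45084/41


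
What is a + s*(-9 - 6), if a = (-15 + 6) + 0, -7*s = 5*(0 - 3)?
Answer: -288/7 ≈ -41.143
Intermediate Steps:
s = 15/7 (s = -5*(0 - 3)/7 = -5*(-3)/7 = -1/7*(-15) = 15/7 ≈ 2.1429)
a = -9 (a = -9 + 0 = -9)
a + s*(-9 - 6) = -9 + 15*(-9 - 6)/7 = -9 + (15/7)*(-15) = -9 - 225/7 = -288/7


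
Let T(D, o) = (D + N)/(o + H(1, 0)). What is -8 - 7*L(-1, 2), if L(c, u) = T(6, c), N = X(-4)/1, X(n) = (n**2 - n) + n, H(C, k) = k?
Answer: 146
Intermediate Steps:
X(n) = n**2
N = 16 (N = (-4)**2/1 = 16*1 = 16)
T(D, o) = (16 + D)/o (T(D, o) = (D + 16)/(o + 0) = (16 + D)/o)
L(c, u) = 22/c (L(c, u) = (16 + 6)/c = 22/c)
-8 - 7*L(-1, 2) = -8 - 154/(-1) = -8 - 154*(-1) = -8 - 7*(-22) = -8 + 154 = 146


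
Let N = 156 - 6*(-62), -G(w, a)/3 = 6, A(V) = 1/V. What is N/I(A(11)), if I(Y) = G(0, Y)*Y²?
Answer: -10648/3 ≈ -3549.3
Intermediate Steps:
G(w, a) = -18 (G(w, a) = -3*6 = -18)
N = 528 (N = 156 + 372 = 528)
I(Y) = -18*Y²
N/I(A(11)) = 528/((-18*(1/11)²)) = 528/((-18*1/121)) = 528/(-18/121) = 528*(-121/18) = -10648/3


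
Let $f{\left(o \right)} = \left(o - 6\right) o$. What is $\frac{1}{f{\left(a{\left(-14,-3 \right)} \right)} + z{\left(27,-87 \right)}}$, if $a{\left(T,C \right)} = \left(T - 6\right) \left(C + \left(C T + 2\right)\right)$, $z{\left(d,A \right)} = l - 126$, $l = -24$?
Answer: $\frac{1}{677170} \approx 1.4767 \cdot 10^{-6}$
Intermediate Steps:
$z{\left(d,A \right)} = -150$ ($z{\left(d,A \right)} = -24 - 126 = -150$)
$a{\left(T,C \right)} = \left(-6 + T\right) \left(2 + C + C T\right)$ ($a{\left(T,C \right)} = \left(-6 + T\right) \left(C + \left(2 + C T\right)\right) = \left(-6 + T\right) \left(2 + C + C T\right)$)
$f{\left(o \right)} = o \left(-6 + o\right)$ ($f{\left(o \right)} = \left(-6 + o\right) o = o \left(-6 + o\right)$)
$\frac{1}{f{\left(a{\left(-14,-3 \right)} \right)} + z{\left(27,-87 \right)}} = \frac{1}{\left(-12 - -18 + 2 \left(-14\right) - 3 \left(-14\right)^{2} - \left(-15\right) \left(-14\right)\right) \left(-6 - \left(22 + 210 + 588\right)\right) - 150} = \frac{1}{\left(-12 + 18 - 28 - 588 - 210\right) \left(-6 - 820\right) - 150} = \frac{1}{- 820 \left(-6 - 820\right) - 150} = \frac{1}{\left(-820\right) \left(-826\right) - 150} = \frac{1}{677320 - 150} = \frac{1}{677170}$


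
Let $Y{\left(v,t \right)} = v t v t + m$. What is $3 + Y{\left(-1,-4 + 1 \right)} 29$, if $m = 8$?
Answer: $496$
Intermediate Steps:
$Y{\left(v,t \right)} = 8 + t^{2} v^{2}$ ($Y{\left(v,t \right)} = v t v t + 8 = t v v t + 8 = t v^{2} t + 8 = t^{2} v^{2} + 8 = 8 + t^{2} v^{2}$)
$3 + Y{\left(-1,-4 + 1 \right)} 29 = 3 + \left(8 + \left(-4 + 1\right)^{2} \left(-1\right)^{2}\right) 29 = 3 + \left(8 + \left(-3\right)^{2} \cdot 1\right) 29 = 3 + \left(8 + 9 \cdot 1\right) 29 = 3 + \left(8 + 9\right) 29 = 3 + 17 \cdot 29 = 3 + 493 = 496$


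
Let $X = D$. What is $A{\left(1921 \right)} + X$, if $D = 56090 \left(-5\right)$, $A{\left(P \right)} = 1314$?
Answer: $-279136$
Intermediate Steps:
$D = -280450$
$X = -280450$
$A{\left(1921 \right)} + X = 1314 - 280450 = -279136$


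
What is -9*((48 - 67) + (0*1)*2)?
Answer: 171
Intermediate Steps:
-9*((48 - 67) + (0*1)*2) = -9*(-19 + 0*2) = -9*(-19 + 0) = -9*(-19) = 171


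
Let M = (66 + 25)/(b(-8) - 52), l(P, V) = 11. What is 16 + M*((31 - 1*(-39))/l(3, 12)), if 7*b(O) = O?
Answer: 10441/2046 ≈ 5.1031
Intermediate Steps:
b(O) = O/7
M = -637/372 (M = (66 + 25)/((⅐)*(-8) - 52) = 91/(-8/7 - 52) = 91/(-372/7) = 91*(-7/372) = -637/372 ≈ -1.7124)
16 + M*((31 - 1*(-39))/l(3, 12)) = 16 - 637*(31 - 1*(-39))/(372*11) = 16 - 637*(31 + 39)/(372*11) = 16 - 22295/(186*11) = 16 - 637/372*70/11 = 16 - 22295/2046 = 10441/2046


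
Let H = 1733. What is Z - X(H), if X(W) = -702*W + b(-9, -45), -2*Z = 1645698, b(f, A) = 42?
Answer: 393675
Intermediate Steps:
Z = -822849 (Z = -1/2*1645698 = -822849)
X(W) = 42 - 702*W (X(W) = -702*W + 42 = 42 - 702*W)
Z - X(H) = -822849 - (42 - 702*1733) = -822849 - (42 - 1216566) = -822849 - 1*(-1216524) = -822849 + 1216524 = 393675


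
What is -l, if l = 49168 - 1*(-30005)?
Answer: -79173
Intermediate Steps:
l = 79173 (l = 49168 + 30005 = 79173)
-l = -1*79173 = -79173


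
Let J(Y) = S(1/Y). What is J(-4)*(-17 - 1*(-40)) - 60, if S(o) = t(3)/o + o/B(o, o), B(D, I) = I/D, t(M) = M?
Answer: -1367/4 ≈ -341.75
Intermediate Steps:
S(o) = o + 3/o (S(o) = 3/o + o/((o/o)) = 3/o + o/1 = 3/o + o*1 = 3/o + o = o + 3/o)
J(Y) = 1/Y + 3*Y (J(Y) = 1/Y + 3/(1/Y) = 1/Y + 3*Y)
J(-4)*(-17 - 1*(-40)) - 60 = (1/(-4) + 3*(-4))*(-17 - 1*(-40)) - 60 = (-1/4 - 12)*(-17 + 40) - 60 = -49/4*23 - 60 = -1127/4 - 60 = -1367/4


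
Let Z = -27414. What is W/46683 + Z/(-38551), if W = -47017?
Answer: -28041295/94719807 ≈ -0.29604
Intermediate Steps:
W/46683 + Z/(-38551) = -47017/46683 - 27414/(-38551) = -47017*1/46683 - 27414*(-1/38551) = -47017/46683 + 27414/38551 = -28041295/94719807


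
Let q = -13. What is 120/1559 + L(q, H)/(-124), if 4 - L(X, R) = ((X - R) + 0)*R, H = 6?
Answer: -84541/96658 ≈ -0.87464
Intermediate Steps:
L(X, R) = 4 - R*(X - R) (L(X, R) = 4 - ((X - R) + 0)*R = 4 - (X - R)*R = 4 - R*(X - R))
120/1559 + L(q, H)/(-124) = 120/1559 + (4 + 6² - 1*6*(-13))/(-124) = 120*(1/1559) + (4 + 36 + 78)*(-1/124) = 120/1559 + 118*(-1/124) = 120/1559 - 59/62 = -84541/96658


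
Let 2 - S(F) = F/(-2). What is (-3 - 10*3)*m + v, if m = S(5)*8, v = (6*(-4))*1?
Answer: -1212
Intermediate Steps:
S(F) = 2 + F/2 (S(F) = 2 - F/(-2) = 2 - F*(-1)/2 = 2 - (-1)*F/2 = 2 + F/2)
v = -24 (v = -24*1 = -24)
m = 36 (m = (2 + (½)*5)*8 = (2 + 5/2)*8 = (9/2)*8 = 36)
(-3 - 10*3)*m + v = (-3 - 10*3)*36 - 24 = (-3 - 30)*36 - 24 = -33*36 - 24 = -1188 - 24 = -1212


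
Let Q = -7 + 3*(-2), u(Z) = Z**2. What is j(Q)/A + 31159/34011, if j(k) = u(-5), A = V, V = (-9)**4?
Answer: 22809386/24794019 ≈ 0.91996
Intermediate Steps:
Q = -13 (Q = -7 - 6 = -13)
V = 6561
A = 6561
j(k) = 25 (j(k) = (-5)**2 = 25)
j(Q)/A + 31159/34011 = 25/6561 + 31159/34011 = 22809386/24794019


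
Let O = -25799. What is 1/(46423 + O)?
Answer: 1/20624 ≈ 4.8487e-5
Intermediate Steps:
1/(46423 + O) = 1/(46423 - 25799) = 1/20624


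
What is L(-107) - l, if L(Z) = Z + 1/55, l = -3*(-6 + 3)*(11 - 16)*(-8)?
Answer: -25684/55 ≈ -466.98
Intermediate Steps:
l = 360 (l = -(-9)*(-5)*(-8) = -3*15*(-8) = -45*(-8) = 360)
L(Z) = 1/55 + Z (L(Z) = Z + 1/55 = 1/55 + Z)
L(-107) - l = (1/55 - 107) - 1*360 = -5884/55 - 360 = -25684/55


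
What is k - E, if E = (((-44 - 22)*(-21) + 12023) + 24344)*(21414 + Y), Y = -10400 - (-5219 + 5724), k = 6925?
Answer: -396739352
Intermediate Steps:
Y = -10905 (Y = -10400 - 1*505 = -10400 - 505 = -10905)
E = 396746277 (E = (((-44 - 22)*(-21) + 12023) + 24344)*(21414 - 10905) = ((-66*(-21) + 12023) + 24344)*10509 = ((1386 + 12023) + 24344)*10509 = (13409 + 24344)*10509 = 37753*10509 = 396746277)
k - E = 6925 - 1*396746277 = 6925 - 396746277 = -396739352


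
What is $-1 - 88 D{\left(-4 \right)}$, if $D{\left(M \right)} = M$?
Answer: $351$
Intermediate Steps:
$-1 - 88 D{\left(-4 \right)} = -1 - -352 = -1 + 352 = 351$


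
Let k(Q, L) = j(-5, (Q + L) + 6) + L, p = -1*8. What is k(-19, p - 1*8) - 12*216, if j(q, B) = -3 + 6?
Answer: -2605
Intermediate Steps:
p = -8
j(q, B) = 3
k(Q, L) = 3 + L
k(-19, p - 1*8) - 12*216 = (3 + (-8 - 1*8)) - 12*216 = (3 + (-8 - 8)) - 2592 = (3 - 16) - 2592 = -13 - 2592 = -2605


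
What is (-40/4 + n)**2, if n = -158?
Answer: 28224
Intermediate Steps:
(-40/4 + n)**2 = (-40/4 - 158)**2 = (-40*1/4 - 158)**2 = (-10 - 158)**2 = (-168)**2 = 28224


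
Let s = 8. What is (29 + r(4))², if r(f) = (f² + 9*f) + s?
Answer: 7921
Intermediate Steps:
r(f) = 8 + f² + 9*f (r(f) = (f² + 9*f) + 8 = 8 + f² + 9*f)
(29 + r(4))² = (29 + (8 + 4² + 9*4))² = (29 + (8 + 16 + 36))² = (29 + 60)² = 89² = 7921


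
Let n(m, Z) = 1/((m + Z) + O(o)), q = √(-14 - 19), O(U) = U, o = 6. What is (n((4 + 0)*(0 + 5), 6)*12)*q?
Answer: 3*I*√33/8 ≈ 2.1542*I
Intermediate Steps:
q = I*√33 (q = √(-33) = I*√33 ≈ 5.7446*I)
n(m, Z) = 1/(6 + Z + m) (n(m, Z) = 1/((m + Z) + 6) = 1/((Z + m) + 6) = 1/(6 + Z + m))
(n((4 + 0)*(0 + 5), 6)*12)*q = (12/(6 + 6 + (4 + 0)*(0 + 5)))*(I*√33) = (12/(6 + 6 + 4*5))*(I*√33) = (12/(6 + 6 + 20))*(I*√33) = (12/32)*(I*√33) = ((1/32)*12)*(I*√33) = 3*(I*√33)/8 = 3*I*√33/8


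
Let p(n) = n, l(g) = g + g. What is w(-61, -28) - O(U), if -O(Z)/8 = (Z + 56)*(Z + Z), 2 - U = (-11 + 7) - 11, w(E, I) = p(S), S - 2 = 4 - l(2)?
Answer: 19858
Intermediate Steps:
l(g) = 2*g
S = 2 (S = 2 + (4 - 2*2) = 2 + (4 - 1*4) = 2 + (4 - 4) = 2 + 0 = 2)
w(E, I) = 2
U = 17 (U = 2 - ((-11 + 7) - 11) = 2 - (-4 - 11) = 2 - 1*(-15) = 2 + 15 = 17)
O(Z) = -16*Z*(56 + Z) (O(Z) = -8*(Z + 56)*(Z + Z) = -8*(56 + Z)*2*Z = -16*Z*(56 + Z))
w(-61, -28) - O(U) = 2 - (-16)*17*(56 + 17) = 2 - (-16)*17*73 = 2 - 1*(-19856) = 2 + 19856 = 19858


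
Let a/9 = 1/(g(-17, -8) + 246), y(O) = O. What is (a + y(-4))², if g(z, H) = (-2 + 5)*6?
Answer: 121801/7744 ≈ 15.728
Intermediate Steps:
g(z, H) = 18 (g(z, H) = 3*6 = 18)
a = 3/88 (a = 9/(18 + 246) = 9/264 = 9*(1/264) = 3/88 ≈ 0.034091)
(a + y(-4))² = (3/88 - 4)² = (-349/88)² = 121801/7744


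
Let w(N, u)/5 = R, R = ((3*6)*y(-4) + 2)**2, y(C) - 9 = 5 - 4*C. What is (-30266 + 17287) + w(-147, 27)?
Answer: 1455841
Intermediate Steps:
y(C) = 14 - 4*C (y(C) = 9 + (5 - 4*C) = 14 - 4*C)
R = 293764 (R = ((3*6)*(14 - 4*(-4)) + 2)**2 = (18*(14 + 16) + 2)**2 = (18*30 + 2)**2 = (540 + 2)**2 = 542**2 = 293764)
w(N, u) = 1468820 (w(N, u) = 5*293764 = 1468820)
(-30266 + 17287) + w(-147, 27) = (-30266 + 17287) + 1468820 = -12979 + 1468820 = 1455841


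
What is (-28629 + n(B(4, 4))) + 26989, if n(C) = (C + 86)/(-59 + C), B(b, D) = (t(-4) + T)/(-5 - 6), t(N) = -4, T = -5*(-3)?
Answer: -19697/12 ≈ -1641.4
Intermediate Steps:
T = 15
B(b, D) = -1 (B(b, D) = (-4 + 15)/(-5 - 6) = 11/(-11) = 11*(-1/11) = -1)
n(C) = (86 + C)/(-59 + C)
(-28629 + n(B(4, 4))) + 26989 = (-28629 + (86 - 1)/(-59 - 1)) + 26989 = (-28629 + 85/(-60)) + 26989 = (-28629 - 1/60*85) + 26989 = (-28629 - 17/12) + 26989 = -343565/12 + 26989 = -19697/12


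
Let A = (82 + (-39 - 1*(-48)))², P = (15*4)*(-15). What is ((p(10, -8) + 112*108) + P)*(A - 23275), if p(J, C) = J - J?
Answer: -167872824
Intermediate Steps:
p(J, C) = 0
P = -900 (P = 60*(-15) = -900)
A = 8281 (A = (82 + (-39 + 48))² = (82 + 9)² = 91² = 8281)
((p(10, -8) + 112*108) + P)*(A - 23275) = ((0 + 112*108) - 900)*(8281 - 23275) = ((0 + 12096) - 900)*(-14994) = (12096 - 900)*(-14994) = 11196*(-14994) = -167872824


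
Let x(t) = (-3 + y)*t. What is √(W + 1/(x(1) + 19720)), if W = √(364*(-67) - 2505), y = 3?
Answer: √(4930 + 97219600*I*√26893)/9860 ≈ 9.0551 + 9.0551*I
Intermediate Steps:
x(t) = 0 (x(t) = (-3 + 3)*t = 0*t = 0)
W = I*√26893 (W = √(-24388 - 2505) = √(-26893) = I*√26893 ≈ 163.99*I)
√(W + 1/(x(1) + 19720)) = √(I*√26893 + 1/(0 + 19720)) = √(I*√26893 + 1/19720) = √(1/19720 + I*√26893)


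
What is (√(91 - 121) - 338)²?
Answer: (338 - I*√30)² ≈ 1.1421e+5 - 3702.6*I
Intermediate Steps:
(√(91 - 121) - 338)² = (√(-30) - 338)² = (I*√30 - 338)² = (-338 + I*√30)²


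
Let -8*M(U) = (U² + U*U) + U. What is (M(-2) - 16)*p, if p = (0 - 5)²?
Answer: -1675/4 ≈ -418.75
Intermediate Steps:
M(U) = -U²/4 - U/8 (M(U) = -((U² + U*U) + U)/8 = -((U² + U²) + U)/8 = -(2*U² + U)/8 = -(U + 2*U²)/8 = -U²/4 - U/8)
p = 25 (p = (-5)² = 25)
(M(-2) - 16)*p = (-⅛*(-2)*(1 + 2*(-2)) - 16)*25 = (-⅛*(-2)*(1 - 4) - 16)*25 = (-⅛*(-2)*(-3) - 16)*25 = (-¾ - 16)*25 = -67/4*25 = -1675/4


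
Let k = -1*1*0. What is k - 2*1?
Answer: -2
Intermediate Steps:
k = 0 (k = -1*0 = 0)
k - 2*1 = 0 - 2*1 = 0 - 2 = -2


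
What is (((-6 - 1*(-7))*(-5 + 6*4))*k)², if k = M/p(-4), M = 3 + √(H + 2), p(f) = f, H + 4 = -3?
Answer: 361/4 + 1083*I*√5/8 ≈ 90.25 + 302.71*I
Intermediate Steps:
H = -7 (H = -4 - 3 = -7)
M = 3 + I*√5 (M = 3 + √(-7 + 2) = 3 + √(-5) = 3 + I*√5 ≈ 3.0 + 2.2361*I)
k = -¾ - I*√5/4 (k = (3 + I*√5)/(-4) = (3 + I*√5)*(-¼) = -¾ - I*√5/4 ≈ -0.75 - 0.55902*I)
(((-6 - 1*(-7))*(-5 + 6*4))*k)² = (((-6 - 1*(-7))*(-5 + 6*4))*(-¾ - I*√5/4))² = (((-6 + 7)*(-5 + 24))*(-¾ - I*√5/4))² = ((1*19)*(-¾ - I*√5/4))² = (19*(-¾ - I*√5/4))² = (-57/4 - 19*I*√5/4)²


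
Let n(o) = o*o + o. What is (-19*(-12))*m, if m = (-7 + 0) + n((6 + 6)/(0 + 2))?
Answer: 7980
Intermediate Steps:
n(o) = o + o² (n(o) = o² + o = o + o²)
m = 35 (m = (-7 + 0) + ((6 + 6)/(0 + 2))*(1 + (6 + 6)/(0 + 2)) = -7 + (12/2)*(1 + 12/2) = -7 + (12*(½))*(1 + 12*(½)) = -7 + 6*(1 + 6) = -7 + 6*7 = -7 + 42 = 35)
(-19*(-12))*m = -19*(-12)*35 = 228*35 = 7980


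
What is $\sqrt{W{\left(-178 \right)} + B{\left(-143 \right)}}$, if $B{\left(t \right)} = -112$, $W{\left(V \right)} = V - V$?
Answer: $4 i \sqrt{7} \approx 10.583 i$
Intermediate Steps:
$W{\left(V \right)} = 0$
$\sqrt{W{\left(-178 \right)} + B{\left(-143 \right)}} = \sqrt{0 - 112} = \sqrt{-112} = 4 i \sqrt{7}$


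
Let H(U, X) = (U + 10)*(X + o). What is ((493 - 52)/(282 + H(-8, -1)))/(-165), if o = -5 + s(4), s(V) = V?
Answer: -147/15290 ≈ -0.0096141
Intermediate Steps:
o = -1 (o = -5 + 4 = -1)
H(U, X) = (-1 + X)*(10 + U) (H(U, X) = (U + 10)*(X - 1) = (10 + U)*(-1 + X) = (-1 + X)*(10 + U))
((493 - 52)/(282 + H(-8, -1)))/(-165) = ((493 - 52)/(282 + (-10 - 1*(-8) + 10*(-1) - 8*(-1))))/(-165) = (441/(282 + (-10 + 8 - 10 + 8)))*(-1/165) = (441/(282 - 4))*(-1/165) = (441/278)*(-1/165) = -147/15290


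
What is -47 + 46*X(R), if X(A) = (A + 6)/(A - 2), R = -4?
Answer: -187/3 ≈ -62.333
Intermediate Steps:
X(A) = (6 + A)/(-2 + A)
-47 + 46*X(R) = -47 + 46*((6 - 4)/(-2 - 4)) = -47 + 46*(2/(-6)) = -47 + 46*(-⅙*2) = -47 + 46*(-⅓) = -47 - 46/3 = -187/3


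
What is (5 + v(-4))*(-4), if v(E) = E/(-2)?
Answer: -28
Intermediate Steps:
v(E) = -E/2 (v(E) = E*(-½) = -E/2)
(5 + v(-4))*(-4) = (5 - ½*(-4))*(-4) = (5 + 2)*(-4) = 7*(-4) = -28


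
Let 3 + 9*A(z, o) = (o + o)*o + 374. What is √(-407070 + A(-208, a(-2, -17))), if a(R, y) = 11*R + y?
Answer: I*√3660217/3 ≈ 637.72*I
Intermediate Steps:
a(R, y) = y + 11*R
A(z, o) = 371/9 + 2*o²/9 (A(z, o) = -⅓ + ((o + o)*o + 374)/9 = -⅓ + ((2*o)*o + 374)/9 = -⅓ + (2*o² + 374)/9 = -⅓ + (374 + 2*o²)/9 = -⅓ + (374/9 + 2*o²/9) = 371/9 + 2*o²/9)
√(-407070 + A(-208, a(-2, -17))) = √(-407070 + (371/9 + 2*(-17 + 11*(-2))²/9)) = √(-407070 + (371/9 + 2*(-17 - 22)²/9)) = √(-407070 + (371/9 + (2/9)*(-39)²)) = √(-407070 + (371/9 + (2/9)*1521)) = √(-407070 + (371/9 + 338)) = √(-407070 + 3413/9) = √(-3660217/9) = I*√3660217/3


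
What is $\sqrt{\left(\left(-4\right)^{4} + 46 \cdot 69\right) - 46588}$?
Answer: $i \sqrt{43158} \approx 207.75 i$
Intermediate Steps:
$\sqrt{\left(\left(-4\right)^{4} + 46 \cdot 69\right) - 46588} = \sqrt{\left(256 + 3174\right) - 46588} = \sqrt{3430 - 46588} = \sqrt{-43158} = i \sqrt{43158}$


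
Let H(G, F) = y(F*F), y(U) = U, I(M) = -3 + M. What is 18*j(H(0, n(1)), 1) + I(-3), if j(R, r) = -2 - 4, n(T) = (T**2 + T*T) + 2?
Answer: -114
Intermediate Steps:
n(T) = 2 + 2*T**2 (n(T) = (T**2 + T**2) + 2 = 2*T**2 + 2 = 2 + 2*T**2)
H(G, F) = F**2 (H(G, F) = F*F = F**2)
j(R, r) = -6
18*j(H(0, n(1)), 1) + I(-3) = 18*(-6) + (-3 - 3) = -108 - 6 = -114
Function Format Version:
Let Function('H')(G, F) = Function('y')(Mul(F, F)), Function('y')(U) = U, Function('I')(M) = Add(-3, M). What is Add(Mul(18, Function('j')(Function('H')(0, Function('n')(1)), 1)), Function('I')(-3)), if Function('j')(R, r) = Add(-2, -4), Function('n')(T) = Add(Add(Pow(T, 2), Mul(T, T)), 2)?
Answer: -114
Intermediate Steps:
Function('n')(T) = Add(2, Mul(2, Pow(T, 2))) (Function('n')(T) = Add(Add(Pow(T, 2), Pow(T, 2)), 2) = Add(Mul(2, Pow(T, 2)), 2) = Add(2, Mul(2, Pow(T, 2))))
Function('H')(G, F) = Pow(F, 2) (Function('H')(G, F) = Mul(F, F) = Pow(F, 2))
Function('j')(R, r) = -6
Add(Mul(18, Function('j')(Function('H')(0, Function('n')(1)), 1)), Function('I')(-3)) = Add(Mul(18, -6), Add(-3, -3)) = Add(-108, -6) = -114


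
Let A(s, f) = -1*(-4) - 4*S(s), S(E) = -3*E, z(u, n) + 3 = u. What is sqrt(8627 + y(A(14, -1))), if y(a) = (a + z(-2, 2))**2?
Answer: 2*sqrt(9129) ≈ 191.09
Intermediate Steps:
z(u, n) = -3 + u
A(s, f) = 4 + 12*s (A(s, f) = -1*(-4) - (-12)*s = 4 + 12*s)
y(a) = (-5 + a)**2 (y(a) = (a + (-3 - 2))**2 = (a - 5)**2 = (-5 + a)**2)
sqrt(8627 + y(A(14, -1))) = sqrt(8627 + (-5 + (4 + 12*14))**2) = sqrt(8627 + (-5 + (4 + 168))**2) = sqrt(8627 + (-5 + 172)**2) = sqrt(8627 + 167**2) = sqrt(8627 + 27889) = sqrt(36516) = 2*sqrt(9129)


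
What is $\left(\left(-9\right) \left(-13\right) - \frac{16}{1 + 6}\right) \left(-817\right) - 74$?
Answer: $- \frac{656569}{7} \approx -93796.0$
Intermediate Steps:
$\left(\left(-9\right) \left(-13\right) - \frac{16}{1 + 6}\right) \left(-817\right) - 74 = \left(117 - \frac{16}{7}\right) \left(-817\right) - 74 = \frac{803}{7} \left(-817\right) - 74 = - \frac{656051}{7} - 74 = - \frac{656569}{7}$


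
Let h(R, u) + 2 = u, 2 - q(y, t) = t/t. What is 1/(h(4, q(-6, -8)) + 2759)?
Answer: 1/2758 ≈ 0.00036258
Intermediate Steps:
q(y, t) = 1 (q(y, t) = 2 - t/t = 2 - 1*1 = 2 - 1 = 1)
h(R, u) = -2 + u
1/(h(4, q(-6, -8)) + 2759) = 1/((-2 + 1) + 2759) = 1/(-1 + 2759) = 1/2758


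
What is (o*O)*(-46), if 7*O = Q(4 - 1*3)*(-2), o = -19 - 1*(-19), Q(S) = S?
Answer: 0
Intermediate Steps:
o = 0 (o = -19 + 19 = 0)
O = -2/7 (O = ((4 - 1*3)*(-2))/7 = ((4 - 3)*(-2))/7 = (1*(-2))/7 = (1/7)*(-2) = -2/7 ≈ -0.28571)
(o*O)*(-46) = (0*(-2/7))*(-46) = 0*(-46) = 0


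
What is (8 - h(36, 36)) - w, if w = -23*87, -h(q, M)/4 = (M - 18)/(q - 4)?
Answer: 8045/4 ≈ 2011.3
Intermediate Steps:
h(q, M) = -4*(-18 + M)/(-4 + q) (h(q, M) = -4*(M - 18)/(q - 4) = -4*(-18 + M)/(-4 + q))
w = -2001
(8 - h(36, 36)) - w = (8 - 4*(18 - 1*36)/(-4 + 36)) - 1*(-2001) = (8 - 4*(18 - 36)/32) + 2001 = (8 - 4*(-18)/32) + 2001 = (8 - 1*(-9/4)) + 2001 = (8 + 9/4) + 2001 = 41/4 + 2001 = 8045/4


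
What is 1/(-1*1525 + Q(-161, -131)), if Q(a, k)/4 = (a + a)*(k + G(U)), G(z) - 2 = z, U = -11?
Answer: 1/178795 ≈ 5.5930e-6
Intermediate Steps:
G(z) = 2 + z
Q(a, k) = 8*a*(-9 + k) (Q(a, k) = 4*((a + a)*(k + (2 - 11))) = 4*((2*a)*(k - 9)) = 4*((2*a)*(-9 + k)) = 4*(2*a*(-9 + k)) = 8*a*(-9 + k))
1/(-1*1525 + Q(-161, -131)) = 1/(-1*1525 + 8*(-161)*(-9 - 131)) = 1/(-1525 + 8*(-161)*(-140)) = 1/(-1525 + 180320) = 1/178795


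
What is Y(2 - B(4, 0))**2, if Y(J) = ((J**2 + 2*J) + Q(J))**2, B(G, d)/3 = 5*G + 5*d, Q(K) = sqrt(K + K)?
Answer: 111284692204688 + 274115297792*I*sqrt(29) ≈ 1.1128e+14 + 1.4762e+12*I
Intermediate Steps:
Q(K) = sqrt(2)*sqrt(K) (Q(K) = sqrt(2*K) = sqrt(2)*sqrt(K))
B(G, d) = 15*G + 15*d (B(G, d) = 3*(5*G + 5*d) = 15*G + 15*d)
Y(J) = (J**2 + 2*J + sqrt(2)*sqrt(J))**2 (Y(J) = ((J**2 + 2*J) + sqrt(2)*sqrt(J))**2 = (J**2 + 2*J + sqrt(2)*sqrt(J))**2)
Y(2 - B(4, 0))**2 = (((2 - (15*4 + 15*0))**2 + 2*(2 - (15*4 + 15*0)) + sqrt(2)*sqrt(2 - (15*4 + 15*0)))**2)**2 = (((2 - (60 + 0))**2 + 2*(2 - (60 + 0)) + sqrt(2)*sqrt(2 - (60 + 0)))**2)**2 = (((2 - 1*60)**2 + 2*(2 - 1*60) + sqrt(2)*sqrt(2 - 1*60))**2)**2 = (((2 - 60)**2 + 2*(2 - 60) + sqrt(2)*sqrt(2 - 60))**2)**2 = (((-58)**2 + 2*(-58) + sqrt(2)*sqrt(-58))**2)**2 = ((3364 - 116 + sqrt(2)*(I*sqrt(58)))**2)**2 = ((3364 - 116 + 2*I*sqrt(29))**2)**2 = ((3248 + 2*I*sqrt(29))**2)**2 = (3248 + 2*I*sqrt(29))**4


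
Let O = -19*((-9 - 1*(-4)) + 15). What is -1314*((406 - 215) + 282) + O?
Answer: -621712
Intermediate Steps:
O = -190 (O = -19*((-9 + 4) + 15) = -19*(-5 + 15) = -19*10 = -190)
-1314*((406 - 215) + 282) + O = -1314*((406 - 215) + 282) - 190 = -1314*(191 + 282) - 190 = -1314*473 - 190 = -621522 - 190 = -621712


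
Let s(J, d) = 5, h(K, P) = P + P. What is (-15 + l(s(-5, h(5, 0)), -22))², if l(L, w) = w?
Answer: 1369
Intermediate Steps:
h(K, P) = 2*P
(-15 + l(s(-5, h(5, 0)), -22))² = (-15 - 22)² = (-37)² = 1369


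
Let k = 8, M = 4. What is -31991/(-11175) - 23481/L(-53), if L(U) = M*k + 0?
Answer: -261376463/357600 ≈ -730.92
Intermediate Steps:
L(U) = 32 (L(U) = 4*8 + 0 = 32 + 0 = 32)
-31991/(-11175) - 23481/L(-53) = -31991/(-11175) - 23481/32 = -31991*(-1/11175) - 23481*1/32 = 31991/11175 - 23481/32 = -261376463/357600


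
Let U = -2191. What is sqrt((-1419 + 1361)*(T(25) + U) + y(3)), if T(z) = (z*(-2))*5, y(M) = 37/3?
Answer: sqrt(1274313)/3 ≈ 376.29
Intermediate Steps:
y(M) = 37/3 (y(M) = 37*(1/3) = 37/3)
T(z) = -10*z (T(z) = -2*z*5 = -10*z)
sqrt((-1419 + 1361)*(T(25) + U) + y(3)) = sqrt((-1419 + 1361)*(-10*25 - 2191) + 37/3) = sqrt(-58*(-250 - 2191) + 37/3) = sqrt(-58*(-2441) + 37/3) = sqrt(141578 + 37/3) = sqrt(424771/3) = sqrt(1274313)/3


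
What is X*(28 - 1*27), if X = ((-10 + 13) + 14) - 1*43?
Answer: -26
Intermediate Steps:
X = -26 (X = (3 + 14) - 43 = 17 - 43 = -26)
X*(28 - 1*27) = -26*(28 - 1*27) = -26*(28 - 27) = -26*1 = -26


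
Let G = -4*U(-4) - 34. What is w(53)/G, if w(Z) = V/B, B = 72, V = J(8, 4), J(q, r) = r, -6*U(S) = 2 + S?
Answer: -1/636 ≈ -0.0015723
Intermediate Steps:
U(S) = -⅓ - S/6 (U(S) = -(2 + S)/6 = -⅓ - S/6)
V = 4
G = -106/3 (G = -4*(-⅓ - ⅙*(-4)) - 34 = -4*(-⅓ + ⅔) - 34 = -4*⅓ - 34 = -4/3 - 34 = -106/3 ≈ -35.333)
w(Z) = 1/18 (w(Z) = 4/72 = 4*(1/72) = 1/18)
w(53)/G = 1/(18*(-106/3)) = (1/18)*(-3/106) = -1/636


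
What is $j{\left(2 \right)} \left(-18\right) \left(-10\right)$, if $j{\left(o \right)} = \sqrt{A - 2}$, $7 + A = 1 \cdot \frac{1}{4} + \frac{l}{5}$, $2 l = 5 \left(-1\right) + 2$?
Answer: $18 i \sqrt{905} \approx 541.5 i$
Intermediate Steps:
$l = - \frac{3}{2}$ ($l = \frac{5 \left(-1\right) + 2}{2} = \frac{-5 + 2}{2} = \frac{1}{2} \left(-3\right) = - \frac{3}{2} \approx -1.5$)
$A = - \frac{141}{20}$ ($A = -7 + \left(1 \cdot \frac{1}{4} - \frac{3}{2 \cdot 5}\right) = -7 + \left(1 \cdot \frac{1}{4} - \frac{3}{10}\right) = -7 + \left(\frac{1}{4} - \frac{3}{10}\right) = -7 - \frac{1}{20} = - \frac{141}{20} \approx -7.05$)
$j{\left(o \right)} = \frac{i \sqrt{905}}{10}$ ($j{\left(o \right)} = \sqrt{- \frac{141}{20} - 2} = \sqrt{- \frac{181}{20}} = \frac{i \sqrt{905}}{10}$)
$j{\left(2 \right)} \left(-18\right) \left(-10\right) = \frac{i \sqrt{905}}{10} \left(-18\right) \left(-10\right) = - \frac{9 i \sqrt{905}}{5} \left(-10\right) = 18 i \sqrt{905}$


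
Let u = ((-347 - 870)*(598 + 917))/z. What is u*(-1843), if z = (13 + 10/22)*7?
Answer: 37378445115/1036 ≈ 3.6080e+7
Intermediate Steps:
z = 1036/11 (z = (13 + 10*(1/22))*7 = (13 + 5/11)*7 = (148/11)*7 = 1036/11 ≈ 94.182)
u = -20281305/1036 (u = ((-347 - 870)*(598 + 917))/(1036/11) = -1217*1515*(11/1036) = -1843755*11/1036 = -20281305/1036 ≈ -19577.)
u*(-1843) = -20281305/1036*(-1843) = 37378445115/1036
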